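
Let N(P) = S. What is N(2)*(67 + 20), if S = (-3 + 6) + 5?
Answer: 696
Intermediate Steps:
S = 8 (S = 3 + 5 = 8)
N(P) = 8
N(2)*(67 + 20) = 8*(67 + 20) = 8*87 = 696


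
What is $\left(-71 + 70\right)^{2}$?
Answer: $1$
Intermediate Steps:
$\left(-71 + 70\right)^{2} = \left(-1\right)^{2} = 1$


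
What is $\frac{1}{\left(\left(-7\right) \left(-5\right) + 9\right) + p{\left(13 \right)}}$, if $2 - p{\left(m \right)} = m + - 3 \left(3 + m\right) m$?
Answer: $\frac{1}{657} \approx 0.0015221$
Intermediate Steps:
$p{\left(m \right)} = 2 - m - m \left(-9 - 3 m\right)$ ($p{\left(m \right)} = 2 - \left(m + - 3 \left(3 + m\right) m\right) = 2 - \left(m + \left(-9 - 3 m\right) m\right) = 2 - \left(m + m \left(-9 - 3 m\right)\right) = 2 - m - m \left(-9 - 3 m\right)$)
$\frac{1}{\left(\left(-7\right) \left(-5\right) + 9\right) + p{\left(13 \right)}} = \frac{1}{\left(\left(-7\right) \left(-5\right) + 9\right) + \left(2 + 3 \cdot 13^{2} + 8 \cdot 13\right)} = \frac{1}{\left(35 + 9\right) + \left(2 + 3 \cdot 169 + 104\right)} = \frac{1}{44 + \left(2 + 507 + 104\right)} = \frac{1}{44 + 613} = \frac{1}{657}$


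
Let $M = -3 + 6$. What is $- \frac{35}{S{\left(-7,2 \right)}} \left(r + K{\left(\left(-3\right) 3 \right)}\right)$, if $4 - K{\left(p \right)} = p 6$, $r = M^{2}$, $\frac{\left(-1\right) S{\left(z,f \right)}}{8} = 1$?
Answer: $\frac{2345}{8} \approx 293.13$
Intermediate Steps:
$M = 3$
$S{\left(z,f \right)} = -8$ ($S{\left(z,f \right)} = \left(-8\right) 1 = -8$)
$r = 9$ ($r = 3^{2} = 9$)
$K{\left(p \right)} = 4 - 6 p$ ($K{\left(p \right)} = 4 - p 6 = 4 - 6 p$)
$- \frac{35}{S{\left(-7,2 \right)}} \left(r + K{\left(\left(-3\right) 3 \right)}\right) = - \frac{35}{-8} \left(9 - \left(-4 + 6 \left(\left(-3\right) 3\right)\right)\right) = \left(-35\right) \left(- \frac{1}{8}\right) \left(9 + \left(4 - -54\right)\right) = \frac{35 \left(9 + \left(4 + 54\right)\right)}{8} = \frac{35 \left(9 + 58\right)}{8} = \frac{35}{8} \cdot 67 = \frac{2345}{8}$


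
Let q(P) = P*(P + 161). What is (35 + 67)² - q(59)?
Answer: -2576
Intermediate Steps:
q(P) = P*(161 + P)
(35 + 67)² - q(59) = (35 + 67)² - 59*(161 + 59) = 102² - 59*220 = 10404 - 1*12980 = 10404 - 12980 = -2576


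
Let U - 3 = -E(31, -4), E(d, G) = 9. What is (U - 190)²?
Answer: 38416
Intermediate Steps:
U = -6 (U = 3 - 1*9 = 3 - 9 = -6)
(U - 190)² = (-6 - 190)² = (-196)² = 38416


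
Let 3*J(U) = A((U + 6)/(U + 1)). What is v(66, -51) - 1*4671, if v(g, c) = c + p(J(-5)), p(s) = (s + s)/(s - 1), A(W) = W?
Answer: -61384/13 ≈ -4721.8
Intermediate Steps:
J(U) = (6 + U)/(3*(1 + U)) (J(U) = ((U + 6)/(U + 1))/3 = ((6 + U)/(1 + U))/3 = (6 + U)/(3*(1 + U)))
p(s) = 2*s/(-1 + s) (p(s) = (2*s)/(-1 + s) = 2*s/(-1 + s))
v(g, c) = 2/13 + c (v(g, c) = c + 2*((6 - 5)/(3*(1 - 5)))/(-1 + (6 - 5)/(3*(1 - 5))) = c + 2*((⅓)*1/(-4))/(-1 + (⅓)*1/(-4)) = c + 2*((⅓)*(-¼)*1)/(-1 + (⅓)*(-¼)*1) = c + 2*(-1/12)/(-1 - 1/12) = c + 2*(-1/12)/(-13/12) = c + 2*(-1/12)*(-12/13) = c + 2/13 = 2/13 + c)
v(66, -51) - 1*4671 = (2/13 - 51) - 1*4671 = -661/13 - 4671 = -61384/13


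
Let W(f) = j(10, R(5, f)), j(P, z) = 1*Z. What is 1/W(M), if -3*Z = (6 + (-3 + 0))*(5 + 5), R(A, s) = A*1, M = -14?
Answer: -1/10 ≈ -0.10000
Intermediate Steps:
R(A, s) = A
Z = -10 (Z = -(6 + (-3 + 0))*(5 + 5)/3 = -(6 - 3)*10/3 = -10 ≈ -10.000)
j(P, z) = -10 (j(P, z) = 1*(-10) = -10)
W(f) = -10
1/W(M) = 1/(-10) = -1/10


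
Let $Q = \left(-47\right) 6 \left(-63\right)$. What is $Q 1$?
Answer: $17766$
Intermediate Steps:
$Q = 17766$ ($Q = \left(-282\right) \left(-63\right) = 17766$)
$Q 1 = 17766 \cdot 1 = 17766$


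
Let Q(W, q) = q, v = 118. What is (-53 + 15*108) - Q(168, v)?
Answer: 1449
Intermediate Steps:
(-53 + 15*108) - Q(168, v) = (-53 + 15*108) - 1*118 = (-53 + 1620) - 118 = 1567 - 118 = 1449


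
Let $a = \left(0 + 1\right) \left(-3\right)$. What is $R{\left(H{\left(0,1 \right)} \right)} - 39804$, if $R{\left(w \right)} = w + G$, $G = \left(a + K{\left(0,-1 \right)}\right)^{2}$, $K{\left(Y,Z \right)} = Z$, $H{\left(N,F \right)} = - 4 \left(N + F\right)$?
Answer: $-39792$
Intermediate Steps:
$H{\left(N,F \right)} = - 4 F - 4 N$ ($H{\left(N,F \right)} = - 4 \left(F + N\right) = - 4 F - 4 N$)
$a = -3$ ($a = 1 \left(-3\right) = -3$)
$G = 16$ ($G = \left(-3 - 1\right)^{2} = \left(-4\right)^{2} = 16$)
$R{\left(w \right)} = 16 + w$ ($R{\left(w \right)} = w + 16 = 16 + w$)
$R{\left(H{\left(0,1 \right)} \right)} - 39804 = \left(16 - 4\right) - 39804 = 12 - 39804 = -39792$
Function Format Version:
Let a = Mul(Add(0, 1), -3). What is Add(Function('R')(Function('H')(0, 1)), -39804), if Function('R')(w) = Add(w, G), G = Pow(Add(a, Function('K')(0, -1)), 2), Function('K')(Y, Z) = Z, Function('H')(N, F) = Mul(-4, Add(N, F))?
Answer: -39792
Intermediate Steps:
Function('H')(N, F) = Add(Mul(-4, F), Mul(-4, N)) (Function('H')(N, F) = Mul(-4, Add(F, N)) = Add(Mul(-4, F), Mul(-4, N)))
a = -3 (a = Mul(1, -3) = -3)
G = 16 (G = Pow(Add(-3, -1), 2) = Pow(-4, 2) = 16)
Function('R')(w) = Add(16, w) (Function('R')(w) = Add(w, 16) = Add(16, w))
Add(Function('R')(Function('H')(0, 1)), -39804) = Add(Add(16, Add(Mul(-4, 1), Mul(-4, 0))), -39804) = Add(Add(16, Add(-4, 0)), -39804) = Add(Add(16, -4), -39804) = Add(12, -39804) = -39792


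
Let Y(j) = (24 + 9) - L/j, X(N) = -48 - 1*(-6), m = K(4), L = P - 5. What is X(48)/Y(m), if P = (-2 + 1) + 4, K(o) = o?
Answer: -84/67 ≈ -1.2537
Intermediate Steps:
P = 3 (P = -1 + 4 = 3)
L = -2 (L = 3 - 5 = -2)
m = 4
X(N) = -42 (X(N) = -48 + 6 = -42)
Y(j) = 33 + 2/j (Y(j) = (24 + 9) - (-2)/j = 33 + 2/j)
X(48)/Y(m) = -42/(33 + 2/4) = -42/(33 + 2*(1/4)) = -42/(33 + 1/2) = -42/67/2 = -42*2/67 = -84/67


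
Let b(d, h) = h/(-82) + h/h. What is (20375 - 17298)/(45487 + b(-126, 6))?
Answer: 126157/1865005 ≈ 0.067644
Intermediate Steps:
b(d, h) = 1 - h/82 (b(d, h) = h*(-1/82) + 1 = -h/82 + 1 = 1 - h/82)
(20375 - 17298)/(45487 + b(-126, 6)) = (20375 - 17298)/(45487 + (1 - 1/82*6)) = 3077/(45487 + (1 - 3/41)) = 3077/(45487 + 38/41) = 3077/(1865005/41) = 3077*(41/1865005) = 126157/1865005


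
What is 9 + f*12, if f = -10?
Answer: -111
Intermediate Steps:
9 + f*12 = 9 - 10*12 = 9 - 120 = -111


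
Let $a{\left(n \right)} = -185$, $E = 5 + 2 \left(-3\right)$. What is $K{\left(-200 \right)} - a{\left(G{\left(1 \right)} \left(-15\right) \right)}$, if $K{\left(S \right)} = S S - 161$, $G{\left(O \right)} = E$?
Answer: $40024$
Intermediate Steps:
$E = -1$ ($E = 5 - 6 = -1$)
$G{\left(O \right)} = -1$
$K{\left(S \right)} = -161 + S^{2}$ ($K{\left(S \right)} = S^{2} - 161 = -161 + S^{2}$)
$K{\left(-200 \right)} - a{\left(G{\left(1 \right)} \left(-15\right) \right)} = \left(-161 + \left(-200\right)^{2}\right) - -185 = \left(-161 + 40000\right) + 185 = 39839 + 185 = 40024$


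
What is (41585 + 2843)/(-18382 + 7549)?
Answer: -44428/10833 ≈ -4.1012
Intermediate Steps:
(41585 + 2843)/(-18382 + 7549) = 44428/(-10833) = 44428*(-1/10833) = -44428/10833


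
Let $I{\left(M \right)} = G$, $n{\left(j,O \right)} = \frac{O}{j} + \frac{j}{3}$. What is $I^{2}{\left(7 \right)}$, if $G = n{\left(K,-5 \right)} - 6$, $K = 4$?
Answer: $\frac{5041}{144} \approx 35.007$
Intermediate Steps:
$n{\left(j,O \right)} = \frac{j}{3} + \frac{O}{j}$ ($n{\left(j,O \right)} = \frac{O}{j} + j \frac{1}{3} = \frac{O}{j} + \frac{j}{3} = \frac{j}{3} + \frac{O}{j}$)
$G = - \frac{71}{12}$ ($G = \left(\frac{1}{3} \cdot 4 - \frac{5}{4}\right) - 6 = \left(\frac{4}{3} - \frac{5}{4}\right) - 6 = \frac{1}{12} - 6 = - \frac{71}{12} \approx -5.9167$)
$I{\left(M \right)} = - \frac{71}{12}$
$I^{2}{\left(7 \right)} = \left(- \frac{71}{12}\right)^{2} = \frac{5041}{144}$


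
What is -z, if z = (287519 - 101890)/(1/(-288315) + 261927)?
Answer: -53519625135/75517483004 ≈ -0.70870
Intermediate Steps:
z = 53519625135/75517483004 (z = 185629/(-1/288315 + 261927) = 185629/(75517483004/288315) = 185629*(288315/75517483004) = 53519625135/75517483004 ≈ 0.70870)
-z = -1*53519625135/75517483004 = -53519625135/75517483004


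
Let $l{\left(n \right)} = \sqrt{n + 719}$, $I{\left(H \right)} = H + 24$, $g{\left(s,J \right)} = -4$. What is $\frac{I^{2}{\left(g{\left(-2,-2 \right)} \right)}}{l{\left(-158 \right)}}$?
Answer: $\frac{400 \sqrt{561}}{561} \approx 16.888$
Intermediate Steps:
$I{\left(H \right)} = 24 + H$
$l{\left(n \right)} = \sqrt{719 + n}$
$\frac{I^{2}{\left(g{\left(-2,-2 \right)} \right)}}{l{\left(-158 \right)}} = \frac{\left(24 - 4\right)^{2}}{\sqrt{719 - 158}} = \frac{20^{2}}{\sqrt{561}} = 400 \frac{\sqrt{561}}{561} = \frac{400 \sqrt{561}}{561}$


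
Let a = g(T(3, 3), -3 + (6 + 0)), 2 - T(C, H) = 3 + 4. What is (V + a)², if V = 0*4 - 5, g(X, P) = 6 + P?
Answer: 16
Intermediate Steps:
T(C, H) = -5 (T(C, H) = 2 - (3 + 4) = 2 - 1*7 = 2 - 7 = -5)
V = -5 (V = 0 - 5 = -5)
a = 9 (a = 6 + (-3 + (6 + 0)) = 6 + (-3 + 6) = 6 + 3 = 9)
(V + a)² = (-5 + 9)² = 4² = 16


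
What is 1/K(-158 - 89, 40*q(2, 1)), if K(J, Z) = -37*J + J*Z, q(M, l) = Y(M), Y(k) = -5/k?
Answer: 1/33839 ≈ 2.9552e-5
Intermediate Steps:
q(M, l) = -5/M
1/K(-158 - 89, 40*q(2, 1)) = 1/((-158 - 89)*(-37 + 40*(-5/2))) = 1/(-247*(-37 + 40*(-5*½))) = 1/(-247*(-37 + 40*(-5/2))) = 1/(-247*(-37 - 100)) = 1/(-247*(-137)) = 1/33839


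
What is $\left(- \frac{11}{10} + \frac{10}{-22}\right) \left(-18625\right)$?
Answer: $\frac{636975}{22} \approx 28953.0$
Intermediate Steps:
$\left(- \frac{11}{10} + \frac{10}{-22}\right) \left(-18625\right) = \left(\left(-11\right) \frac{1}{10} + 10 \left(- \frac{1}{22}\right)\right) \left(-18625\right) = \left(- \frac{11}{10} - \frac{5}{11}\right) \left(-18625\right) = \left(- \frac{171}{110}\right) \left(-18625\right) = \frac{636975}{22}$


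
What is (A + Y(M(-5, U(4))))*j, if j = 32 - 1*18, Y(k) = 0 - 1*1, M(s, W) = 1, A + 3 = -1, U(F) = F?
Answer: -70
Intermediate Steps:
A = -4 (A = -3 - 1 = -4)
Y(k) = -1 (Y(k) = 0 - 1 = -1)
j = 14 (j = 32 - 18 = 14)
(A + Y(M(-5, U(4))))*j = (-4 - 1)*14 = -5*14 = -70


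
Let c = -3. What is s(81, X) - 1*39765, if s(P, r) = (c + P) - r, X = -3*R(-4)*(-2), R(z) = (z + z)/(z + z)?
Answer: -39693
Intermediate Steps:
R(z) = 1 (R(z) = (2*z)/((2*z)) = (2*z)*(1/(2*z)) = 1)
X = 6 (X = -3*1*(-2) = -3*(-2) = 6)
s(P, r) = -3 + P - r (s(P, r) = (-3 + P) - r = -3 + P - r)
s(81, X) - 1*39765 = (-3 + 81 - 1*6) - 1*39765 = (-3 + 81 - 6) - 39765 = 72 - 39765 = -39693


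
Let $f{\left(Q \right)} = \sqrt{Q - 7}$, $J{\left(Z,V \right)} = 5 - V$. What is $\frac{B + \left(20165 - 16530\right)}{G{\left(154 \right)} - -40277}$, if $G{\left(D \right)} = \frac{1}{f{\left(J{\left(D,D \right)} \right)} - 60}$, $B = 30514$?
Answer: $\frac{5166072740448}{6093116320885} + \frac{68298 i \sqrt{39}}{6093116320885} \approx 0.84785 + 7.0 \cdot 10^{-8} i$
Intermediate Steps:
$f{\left(Q \right)} = \sqrt{-7 + Q}$
$G{\left(D \right)} = \frac{1}{-60 + \sqrt{-2 - D}}$ ($G{\left(D \right)} = \frac{1}{\sqrt{-7 - \left(-5 + D\right)} - 60} = \frac{1}{\sqrt{-2 - D} - 60} = \frac{1}{-60 + \sqrt{-2 - D}}$)
$\frac{B + \left(20165 - 16530\right)}{G{\left(154 \right)} - -40277} = \frac{30514 + \left(20165 - 16530\right)}{\frac{1}{-60 + \sqrt{-2 - 154}} - -40277} = \frac{30514 + 3635}{\frac{1}{-60 + \sqrt{-2 - 154}} + 40277} = \frac{34149}{\frac{1}{-60 + \sqrt{-156}} + 40277} = \frac{34149}{\frac{1}{-60 + 2 i \sqrt{39}} + 40277} = \frac{34149}{40277 + \frac{1}{-60 + 2 i \sqrt{39}}}$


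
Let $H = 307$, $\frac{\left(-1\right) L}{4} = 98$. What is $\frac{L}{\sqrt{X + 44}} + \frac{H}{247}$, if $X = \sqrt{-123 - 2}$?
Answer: $\frac{307}{247} - \frac{392}{\sqrt{44 + 5 i \sqrt{5}}} \approx -56.486 + 7.2198 i$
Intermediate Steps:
$L = -392$ ($L = \left(-4\right) 98 = -392$)
$X = 5 i \sqrt{5}$ ($X = \sqrt{-125} = 5 i \sqrt{5} \approx 11.18 i$)
$\frac{L}{\sqrt{X + 44}} + \frac{H}{247} = - \frac{392}{\sqrt{5 i \sqrt{5} + 44}} + \frac{307}{247} = - \frac{392}{\sqrt{44 + 5 i \sqrt{5}}} + 307 \cdot \frac{1}{247} = - \frac{392}{\sqrt{44 + 5 i \sqrt{5}}} + \frac{307}{247} = \frac{307}{247} - \frac{392}{\sqrt{44 + 5 i \sqrt{5}}}$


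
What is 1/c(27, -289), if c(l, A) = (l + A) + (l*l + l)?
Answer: 1/494 ≈ 0.0020243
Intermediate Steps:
c(l, A) = A + l² + 2*l (c(l, A) = (A + l) + (l² + l) = (A + l) + (l + l²) = A + l² + 2*l)
1/c(27, -289) = 1/(-289 + 27² + 2*27) = 1/(-289 + 729 + 54) = 1/494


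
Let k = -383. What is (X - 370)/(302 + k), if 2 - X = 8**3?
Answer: 880/81 ≈ 10.864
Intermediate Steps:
X = -510 (X = 2 - 1*8**3 = 2 - 1*512 = 2 - 512 = -510)
(X - 370)/(302 + k) = (-510 - 370)/(302 - 383) = -880/(-81) = -880*(-1/81) = 880/81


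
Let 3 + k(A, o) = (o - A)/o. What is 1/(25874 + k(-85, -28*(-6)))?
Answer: 168/4346581 ≈ 3.8651e-5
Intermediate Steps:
k(A, o) = -3 + (o - A)/o
1/(25874 + k(-85, -28*(-6))) = 1/(25874 + (-2 - 1*(-85)/(-28*(-6)))) = 1/(25874 + (-2 - 1*(-85)/168)) = 1/(25874 + (-2 - 1*(-85)*1/168)) = 1/(25874 + (-2 + 85/168)) = 1/(25874 - 251/168) = 1/(4346581/168) = 168/4346581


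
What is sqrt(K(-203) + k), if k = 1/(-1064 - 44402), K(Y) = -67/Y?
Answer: sqrt(28113530870362)/9229598 ≈ 0.57448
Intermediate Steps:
k = -1/45466 (k = 1/(-45466) = -1/45466 ≈ -2.1994e-5)
sqrt(K(-203) + k) = sqrt(-67/(-203) - 1/45466) = sqrt(-67*(-1/203) - 1/45466) = sqrt(67/203 - 1/45466) = sqrt(3046019/9229598) = sqrt(28113530870362)/9229598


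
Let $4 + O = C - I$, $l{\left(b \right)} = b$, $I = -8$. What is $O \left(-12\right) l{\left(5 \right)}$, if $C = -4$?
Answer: $0$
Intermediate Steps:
$O = 0$ ($O = -4 - -4 = -4 + \left(-4 + 8\right) = -4 + 4 = 0$)
$O \left(-12\right) l{\left(5 \right)} = 0 \left(-12\right) 5 = 0 \cdot 5 = 0$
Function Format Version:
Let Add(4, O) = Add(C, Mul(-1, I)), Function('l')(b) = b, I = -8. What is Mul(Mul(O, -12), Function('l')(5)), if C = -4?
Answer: 0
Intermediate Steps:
O = 0 (O = Add(-4, Add(-4, Mul(-1, -8))) = Add(-4, Add(-4, 8)) = Add(-4, 4) = 0)
Mul(Mul(O, -12), Function('l')(5)) = Mul(Mul(0, -12), 5) = Mul(0, 5) = 0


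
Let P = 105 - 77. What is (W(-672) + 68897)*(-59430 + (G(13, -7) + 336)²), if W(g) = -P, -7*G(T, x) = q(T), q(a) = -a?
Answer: 184648463695/49 ≈ 3.7683e+9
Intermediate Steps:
P = 28
G(T, x) = T/7 (G(T, x) = -(-1)*T/7 = T/7)
W(g) = -28 (W(g) = -1*28 = -28)
(W(-672) + 68897)*(-59430 + (G(13, -7) + 336)²) = (-28 + 68897)*(-59430 + ((⅐)*13 + 336)²) = 68869*(-59430 + (13/7 + 336)²) = 68869*(-59430 + (2365/7)²) = 68869*(-59430 + 5593225/49) = 68869*(2681155/49) = 184648463695/49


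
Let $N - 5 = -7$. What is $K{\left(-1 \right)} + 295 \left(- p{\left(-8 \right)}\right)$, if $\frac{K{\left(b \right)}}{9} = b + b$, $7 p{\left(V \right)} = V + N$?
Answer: $\frac{2824}{7} \approx 403.43$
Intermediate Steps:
$N = -2$ ($N = 5 - 7 = -2$)
$p{\left(V \right)} = - \frac{2}{7} + \frac{V}{7}$ ($p{\left(V \right)} = \frac{V - 2}{7} = \frac{-2 + V}{7} = - \frac{2}{7} + \frac{V}{7}$)
$K{\left(b \right)} = 18 b$ ($K{\left(b \right)} = 9 \left(b + b\right) = 9 \cdot 2 b = 18 b$)
$K{\left(-1 \right)} + 295 \left(- p{\left(-8 \right)}\right) = 18 \left(-1\right) + 295 \left(- (- \frac{2}{7} + \frac{1}{7} \left(-8\right))\right) = -18 + 295 \left(- (- \frac{2}{7} - \frac{8}{7})\right) = -18 + 295 \left(\left(-1\right) \left(- \frac{10}{7}\right)\right) = -18 + 295 \cdot \frac{10}{7} = -18 + \frac{2950}{7} = \frac{2824}{7}$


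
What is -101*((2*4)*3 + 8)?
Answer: -3232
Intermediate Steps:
-101*((2*4)*3 + 8) = -101*(8*3 + 8) = -101*(24 + 8) = -101*32 = -3232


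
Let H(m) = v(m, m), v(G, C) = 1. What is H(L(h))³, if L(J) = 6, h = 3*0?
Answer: 1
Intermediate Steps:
h = 0
H(m) = 1
H(L(h))³ = 1³ = 1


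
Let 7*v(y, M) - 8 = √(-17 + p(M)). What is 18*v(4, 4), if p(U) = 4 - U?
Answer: 144/7 + 18*I*√17/7 ≈ 20.571 + 10.602*I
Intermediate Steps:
v(y, M) = 8/7 + √(-13 - M)/7 (v(y, M) = 8/7 + √(-17 + (4 - M))/7 = 8/7 + √(-13 - M)/7)
18*v(4, 4) = 18*(8/7 + √(-13 - 1*4)/7) = 18*(8/7 + √(-13 - 4)/7) = 18*(8/7 + √(-17)/7) = 18*(8/7 + (I*√17)/7) = 18*(8/7 + I*√17/7) = 144/7 + 18*I*√17/7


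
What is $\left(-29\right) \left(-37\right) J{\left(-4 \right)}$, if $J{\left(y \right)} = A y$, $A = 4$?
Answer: $-17168$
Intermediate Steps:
$J{\left(y \right)} = 4 y$
$\left(-29\right) \left(-37\right) J{\left(-4 \right)} = \left(-29\right) \left(-37\right) 4 \left(-4\right) = 1073 \left(-16\right) = -17168$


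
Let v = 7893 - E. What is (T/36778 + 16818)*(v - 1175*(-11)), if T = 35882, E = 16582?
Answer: 187161089964/2627 ≈ 7.1245e+7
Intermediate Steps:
v = -8689 (v = 7893 - 1*16582 = 7893 - 16582 = -8689)
(T/36778 + 16818)*(v - 1175*(-11)) = (35882/36778 + 16818)*(-8689 - 1175*(-11)) = (35882*(1/36778) + 16818)*(-8689 + 12925) = (2563/2627 + 16818)*4236 = (44183449/2627)*4236 = 187161089964/2627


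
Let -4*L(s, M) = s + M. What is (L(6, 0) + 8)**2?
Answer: 169/4 ≈ 42.250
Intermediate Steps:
L(s, M) = -M/4 - s/4 (L(s, M) = -(s + M)/4 = -(M + s)/4 = -M/4 - s/4)
(L(6, 0) + 8)**2 = ((-1/4*0 - 1/4*6) + 8)**2 = ((0 - 3/2) + 8)**2 = (-3/2 + 8)**2 = (13/2)**2 = 169/4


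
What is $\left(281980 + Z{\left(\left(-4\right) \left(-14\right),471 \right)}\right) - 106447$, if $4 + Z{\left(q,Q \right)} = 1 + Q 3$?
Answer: $176943$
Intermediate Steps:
$Z{\left(q,Q \right)} = -3 + 3 Q$ ($Z{\left(q,Q \right)} = -4 + \left(1 + Q 3\right) = -4 + \left(1 + 3 Q\right) = -3 + 3 Q$)
$\left(281980 + Z{\left(\left(-4\right) \left(-14\right),471 \right)}\right) - 106447 = \left(281980 + \left(-3 + 3 \cdot 471\right)\right) - 106447 = \left(281980 + \left(-3 + 1413\right)\right) - 106447 = \left(281980 + 1410\right) - 106447 = 283390 - 106447 = 176943$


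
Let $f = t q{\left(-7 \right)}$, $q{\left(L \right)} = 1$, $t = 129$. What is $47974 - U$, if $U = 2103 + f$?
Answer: $45742$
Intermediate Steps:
$f = 129$ ($f = 129 \cdot 1 = 129$)
$U = 2232$ ($U = 2103 + 129 = 2232$)
$47974 - U = 47974 - 2232 = 45742$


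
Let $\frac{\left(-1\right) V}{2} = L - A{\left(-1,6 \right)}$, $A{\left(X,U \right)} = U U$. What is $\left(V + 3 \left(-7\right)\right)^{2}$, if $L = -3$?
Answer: $3249$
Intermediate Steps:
$A{\left(X,U \right)} = U^{2}$
$V = 78$ ($V = - 2 \left(-3 - 6^{2}\right) = - 2 \left(-3 - 36\right) = \left(-2\right) \left(-39\right) = 78$)
$\left(V + 3 \left(-7\right)\right)^{2} = \left(78 + 3 \left(-7\right)\right)^{2} = \left(78 - 21\right)^{2} = 57^{2} = 3249$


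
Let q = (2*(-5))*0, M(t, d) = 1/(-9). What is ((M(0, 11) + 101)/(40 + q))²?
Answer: 51529/8100 ≈ 6.3616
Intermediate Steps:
M(t, d) = -⅑ (M(t, d) = 1*(-⅑) = -⅑)
q = 0 (q = -10*0 = 0)
((M(0, 11) + 101)/(40 + q))² = ((-⅑ + 101)/(40 + 0))² = ((908/9)/40)² = ((908/9)*(1/40))² = (227/90)² = 51529/8100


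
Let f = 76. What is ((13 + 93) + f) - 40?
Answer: 142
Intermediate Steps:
((13 + 93) + f) - 40 = ((13 + 93) + 76) - 40 = (106 + 76) - 40 = 182 - 40 = 142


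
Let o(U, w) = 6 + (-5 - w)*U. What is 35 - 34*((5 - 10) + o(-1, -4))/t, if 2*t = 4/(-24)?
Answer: 851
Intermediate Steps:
o(U, w) = 6 + U*(-5 - w)
t = -1/12 (t = (4/(-24))/2 = (4*(-1/24))/2 = (1/2)*(-1/6) = -1/12 ≈ -0.083333)
35 - 34*((5 - 10) + o(-1, -4))/t = 35 - 34*((5 - 10) + (6 - 5*(-1) - 1*(-1)*(-4)))/(-1/12) = 35 - 34*(-5 + (6 + 5 - 4))*(-12) = 35 - 34*(-5 + 7)*(-12) = 35 - 68*(-12) = 35 - 34*(-24) = 35 + 816 = 851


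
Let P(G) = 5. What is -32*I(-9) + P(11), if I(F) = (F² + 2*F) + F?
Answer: -1723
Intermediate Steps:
I(F) = F² + 3*F
-32*I(-9) + P(11) = -(-288)*(3 - 9) + 5 = -(-288)*(-6) + 5 = -32*54 + 5 = -1728 + 5 = -1723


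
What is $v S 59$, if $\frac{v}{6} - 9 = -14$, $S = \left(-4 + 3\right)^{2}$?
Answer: $-1770$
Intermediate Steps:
$S = 1$ ($S = \left(-1\right)^{2} = 1$)
$v = -30$ ($v = 54 + 6 \left(-14\right) = 54 - 84 = -30$)
$v S 59 = \left(-30\right) 1 \cdot 59 = \left(-30\right) 59 = -1770$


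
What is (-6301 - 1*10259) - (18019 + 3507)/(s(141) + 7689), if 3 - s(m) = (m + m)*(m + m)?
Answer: -594758197/35916 ≈ -16560.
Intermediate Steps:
s(m) = 3 - 4*m² (s(m) = 3 - (m + m)*(m + m) = 3 - 2*m*2*m = 3 - 4*m²)
(-6301 - 1*10259) - (18019 + 3507)/(s(141) + 7689) = (-6301 - 1*10259) - (18019 + 3507)/((3 - 4*141²) + 7689) = (-6301 - 10259) - 21526/((3 - 4*19881) + 7689) = -16560 - 21526/((3 - 79524) + 7689) = -16560 - 21526/(-79521 + 7689) = -16560 - 21526/(-71832) = -16560 - 21526*(-1)/71832 = -16560 - 1*(-10763/35916) = -16560 + 10763/35916 = -594758197/35916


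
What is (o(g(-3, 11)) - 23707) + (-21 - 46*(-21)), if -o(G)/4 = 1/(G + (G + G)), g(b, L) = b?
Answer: -204854/9 ≈ -22762.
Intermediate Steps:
o(G) = -4/(3*G) (o(G) = -4/(G + (G + G)) = -4/(G + 2*G) = -4*1/(3*G) = -4/(3*G))
(o(g(-3, 11)) - 23707) + (-21 - 46*(-21)) = (-4/3/(-3) - 23707) + (-21 - 46*(-21)) = (-4/3*(-1/3) - 23707) + (-21 + 966) = (4/9 - 23707) + 945 = -213359/9 + 945 = -204854/9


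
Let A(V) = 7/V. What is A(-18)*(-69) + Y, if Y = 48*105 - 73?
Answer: 29963/6 ≈ 4993.8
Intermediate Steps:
Y = 4967 (Y = 5040 - 73 = 4967)
A(-18)*(-69) + Y = (7/(-18))*(-69) + 4967 = (7*(-1/18))*(-69) + 4967 = -7/18*(-69) + 4967 = 161/6 + 4967 = 29963/6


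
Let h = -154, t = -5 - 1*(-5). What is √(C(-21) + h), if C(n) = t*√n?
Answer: I*√154 ≈ 12.41*I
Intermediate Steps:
t = 0 (t = -5 + 5 = 0)
C(n) = 0 (C(n) = 0*√n = 0)
√(C(-21) + h) = √(0 - 154) = √(-154) = I*√154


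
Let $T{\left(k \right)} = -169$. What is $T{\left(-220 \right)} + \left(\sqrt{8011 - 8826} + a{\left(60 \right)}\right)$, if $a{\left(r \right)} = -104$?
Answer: $-273 + i \sqrt{815} \approx -273.0 + 28.548 i$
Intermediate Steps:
$T{\left(-220 \right)} + \left(\sqrt{8011 - 8826} + a{\left(60 \right)}\right) = -169 - \left(104 - \sqrt{8011 - 8826}\right) = -169 - \left(104 - \sqrt{-815}\right) = -169 - \left(104 - i \sqrt{815}\right) = -273 + i \sqrt{815}$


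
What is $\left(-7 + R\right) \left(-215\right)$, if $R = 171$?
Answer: $-35260$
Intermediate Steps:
$\left(-7 + R\right) \left(-215\right) = \left(-7 + 171\right) \left(-215\right) = 164 \left(-215\right) = -35260$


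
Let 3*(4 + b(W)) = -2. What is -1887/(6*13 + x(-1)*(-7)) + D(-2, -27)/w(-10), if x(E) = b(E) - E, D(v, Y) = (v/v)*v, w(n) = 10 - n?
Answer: -56921/3110 ≈ -18.303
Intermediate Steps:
b(W) = -14/3 (b(W) = -4 + (1/3)*(-2) = -4 - 2/3 = -14/3)
D(v, Y) = v (D(v, Y) = 1*v = v)
x(E) = -14/3 - E
-1887/(6*13 + x(-1)*(-7)) + D(-2, -27)/w(-10) = -1887/(6*13 + (-14/3 - 1*(-1))*(-7)) - 2/(10 - 1*(-10)) = -1887/(78 + (-14/3 + 1)*(-7)) - 2/(10 + 10) = -1887/(78 - 11/3*(-7)) - 2/20 = -1887/(78 + 77/3) - 2*1/20 = -1887/311/3 - 1/10 = -1887*3/311 - 1/10 = -5661/311 - 1/10 = -56921/3110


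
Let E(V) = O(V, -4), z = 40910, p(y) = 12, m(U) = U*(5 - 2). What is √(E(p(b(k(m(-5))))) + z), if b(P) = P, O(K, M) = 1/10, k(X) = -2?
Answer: 77*√690/10 ≈ 202.26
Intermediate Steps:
m(U) = 3*U (m(U) = U*3 = 3*U)
O(K, M) = ⅒
E(V) = ⅒
√(E(p(b(k(m(-5))))) + z) = √(⅒ + 40910) = √(409101/10) = 77*√690/10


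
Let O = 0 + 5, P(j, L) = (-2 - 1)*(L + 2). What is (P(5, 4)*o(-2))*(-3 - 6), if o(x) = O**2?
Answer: 4050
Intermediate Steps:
P(j, L) = -6 - 3*L (P(j, L) = -3*(2 + L) = -6 - 3*L)
O = 5
o(x) = 25 (o(x) = 5**2 = 25)
(P(5, 4)*o(-2))*(-3 - 6) = ((-6 - 3*4)*25)*(-3 - 6) = ((-6 - 12)*25)*(-9) = -18*25*(-9) = -450*(-9) = 4050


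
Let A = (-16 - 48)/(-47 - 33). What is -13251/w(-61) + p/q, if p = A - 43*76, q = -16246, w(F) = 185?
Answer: -107335657/1502755 ≈ -71.426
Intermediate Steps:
A = ⅘ (A = -64/(-80) = -64*(-1/80) = ⅘ ≈ 0.80000)
p = -16336/5 (p = ⅘ - 43*76 = ⅘ - 3268 = -16336/5 ≈ -3267.2)
-13251/w(-61) + p/q = -13251/185 - 16336/5/(-16246) = -13251*1/185 - 16336/5*(-1/16246) = -13251/185 + 8168/40615 = -107335657/1502755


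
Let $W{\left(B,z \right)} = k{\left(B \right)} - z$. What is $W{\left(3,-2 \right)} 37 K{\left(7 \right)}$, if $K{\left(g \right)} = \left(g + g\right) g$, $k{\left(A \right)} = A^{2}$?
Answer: $39886$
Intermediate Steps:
$K{\left(g \right)} = 2 g^{2}$ ($K{\left(g \right)} = 2 g g = 2 g^{2}$)
$W{\left(B,z \right)} = B^{2} - z$
$W{\left(3,-2 \right)} 37 K{\left(7 \right)} = \left(3^{2} - -2\right) 37 \cdot 2 \cdot 7^{2} = \left(9 + 2\right) 37 \cdot 2 \cdot 49 = 11 \cdot 37 \cdot 98 = 407 \cdot 98 = 39886$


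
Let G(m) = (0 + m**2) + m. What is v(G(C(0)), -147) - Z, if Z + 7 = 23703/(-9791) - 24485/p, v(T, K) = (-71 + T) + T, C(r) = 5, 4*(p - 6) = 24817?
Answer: 574863839/243218231 ≈ 2.3636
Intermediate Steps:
p = 24841/4 (p = 6 + (1/4)*24817 = 6 + 24817/4 = 24841/4 ≈ 6210.3)
G(m) = m + m**2 (G(m) = m**2 + m = m + m**2)
v(T, K) = -71 + 2*T
Z = -3250264380/243218231 (Z = -7 + (23703/(-9791) - 24485/24841/4) = -7 + (23703*(-1/9791) - 24485*4/24841) = -7 + (-23703/9791 - 97940/24841) = -7 - 1547736763/243218231 = -3250264380/243218231 ≈ -13.364)
v(G(C(0)), -147) - Z = (-71 + 2*(5*(1 + 5))) - 1*(-3250264380/243218231) = (-71 + 2*(5*6)) + 3250264380/243218231 = (-71 + 2*30) + 3250264380/243218231 = (-71 + 60) + 3250264380/243218231 = -11 + 3250264380/243218231 = 574863839/243218231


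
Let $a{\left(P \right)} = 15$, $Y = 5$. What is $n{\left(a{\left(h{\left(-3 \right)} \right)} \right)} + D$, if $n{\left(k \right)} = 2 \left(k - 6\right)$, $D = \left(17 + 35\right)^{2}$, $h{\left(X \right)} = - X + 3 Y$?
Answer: $2722$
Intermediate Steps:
$h{\left(X \right)} = 15 - X$ ($h{\left(X \right)} = - X + 3 \cdot 5 = - X + 15 = 15 - X$)
$D = 2704$ ($D = 52^{2} = 2704$)
$n{\left(k \right)} = -12 + 2 k$ ($n{\left(k \right)} = 2 \left(-6 + k\right) = -12 + 2 k$)
$n{\left(a{\left(h{\left(-3 \right)} \right)} \right)} + D = \left(-12 + 2 \cdot 15\right) + 2704 = \left(-12 + 30\right) + 2704 = 18 + 2704 = 2722$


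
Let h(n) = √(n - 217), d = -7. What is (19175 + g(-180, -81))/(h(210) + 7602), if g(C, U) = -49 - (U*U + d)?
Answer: 13653192/8255773 - 1796*I*√7/8255773 ≈ 1.6538 - 0.00057557*I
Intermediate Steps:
h(n) = √(-217 + n)
g(C, U) = -42 - U² (g(C, U) = -49 - (U*U - 7) = -49 - (U² - 7) = -49 - (-7 + U²) = -49 + (7 - U²) = -42 - U²)
(19175 + g(-180, -81))/(h(210) + 7602) = (19175 + (-42 - 1*(-81)²))/(√(-217 + 210) + 7602) = (19175 + (-42 - 1*6561))/(√(-7) + 7602) = (19175 + (-42 - 6561))/(I*√7 + 7602) = (19175 - 6603)/(7602 + I*√7) = 12572/(7602 + I*√7)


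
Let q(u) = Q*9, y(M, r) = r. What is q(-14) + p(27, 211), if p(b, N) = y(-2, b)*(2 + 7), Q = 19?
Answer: 414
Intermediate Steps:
p(b, N) = 9*b (p(b, N) = b*(2 + 7) = b*9 = 9*b)
q(u) = 171 (q(u) = 19*9 = 171)
q(-14) + p(27, 211) = 171 + 9*27 = 171 + 243 = 414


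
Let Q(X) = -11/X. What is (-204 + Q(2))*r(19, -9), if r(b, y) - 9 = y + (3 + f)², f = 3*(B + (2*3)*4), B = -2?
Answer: -1994859/2 ≈ -9.9743e+5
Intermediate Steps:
f = 66 (f = 3*(-2 + (2*3)*4) = 3*(-2 + 6*4) = 3*(-2 + 24) = 3*22 = 66)
r(b, y) = 4770 + y (r(b, y) = 9 + (y + (3 + 66)²) = 9 + (y + 69²) = 9 + (y + 4761) = 9 + (4761 + y) = 4770 + y)
(-204 + Q(2))*r(19, -9) = (-204 - 11/2)*(4770 - 9) = (-204 - 11*½)*4761 = (-204 - 11/2)*4761 = -419/2*4761 = -1994859/2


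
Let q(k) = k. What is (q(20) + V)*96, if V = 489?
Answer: 48864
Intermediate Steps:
(q(20) + V)*96 = (20 + 489)*96 = 509*96 = 48864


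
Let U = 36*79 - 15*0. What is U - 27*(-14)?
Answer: 3222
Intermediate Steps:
U = 2844 (U = 2844 + 0 = 2844)
U - 27*(-14) = 2844 - 27*(-14) = 2844 - 1*(-378) = 2844 + 378 = 3222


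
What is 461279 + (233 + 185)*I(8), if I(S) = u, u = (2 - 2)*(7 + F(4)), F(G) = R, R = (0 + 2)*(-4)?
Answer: 461279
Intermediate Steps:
R = -8 (R = 2*(-4) = -8)
F(G) = -8
u = 0 (u = (2 - 2)*(7 - 8) = 0*(-1) = 0)
I(S) = 0
461279 + (233 + 185)*I(8) = 461279 + (233 + 185)*0 = 461279 + 418*0 = 461279 + 0 = 461279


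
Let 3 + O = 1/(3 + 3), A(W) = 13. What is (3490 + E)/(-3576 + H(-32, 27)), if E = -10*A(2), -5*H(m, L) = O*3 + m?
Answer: -1600/1699 ≈ -0.94173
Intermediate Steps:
O = -17/6 (O = -3 + 1/(3 + 3) = -3 + 1/6 = -3 + ⅙ = -17/6 ≈ -2.8333)
H(m, L) = 17/10 - m/5 (H(m, L) = -(-17/6*3 + m)/5 = -(-17/2 + m)/5 = 17/10 - m/5)
E = -130 (E = -10*13 = -130)
(3490 + E)/(-3576 + H(-32, 27)) = (3490 - 130)/(-3576 + (17/10 - ⅕*(-32))) = 3360/(-3576 + (17/10 + 32/5)) = 3360/(-3576 + 81/10) = 3360/(-35679/10) = 3360*(-10/35679) = -1600/1699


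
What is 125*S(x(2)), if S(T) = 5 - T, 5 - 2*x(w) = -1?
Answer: 250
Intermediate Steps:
x(w) = 3 (x(w) = 5/2 - ½*(-1) = 5/2 + ½ = 3)
125*S(x(2)) = 125*(5 - 1*3) = 125*(5 - 3) = 125*2 = 250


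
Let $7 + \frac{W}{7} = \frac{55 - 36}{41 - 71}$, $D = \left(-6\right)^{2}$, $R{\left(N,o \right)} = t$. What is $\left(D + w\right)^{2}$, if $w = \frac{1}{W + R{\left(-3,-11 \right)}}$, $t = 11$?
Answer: $\frac{2097456804}{1620529} \approx 1294.3$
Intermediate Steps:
$R{\left(N,o \right)} = 11$
$D = 36$
$W = - \frac{1603}{30}$ ($W = -49 + 7 \frac{55 - 36}{41 - 71} = -49 + 7 \frac{19}{-30} = -49 + 7 \cdot 19 \left(- \frac{1}{30}\right) = -49 + 7 \left(- \frac{19}{30}\right) = -49 - \frac{133}{30} = - \frac{1603}{30} \approx -53.433$)
$w = - \frac{30}{1273}$ ($w = \frac{1}{- \frac{1603}{30} + 11} = \frac{1}{- \frac{1273}{30}} = - \frac{30}{1273} \approx -0.023566$)
$\left(D + w\right)^{2} = \left(36 - \frac{30}{1273}\right)^{2} = \left(\frac{45798}{1273}\right)^{2} = \frac{2097456804}{1620529}$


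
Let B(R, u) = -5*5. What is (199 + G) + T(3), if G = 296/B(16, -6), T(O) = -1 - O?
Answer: 4579/25 ≈ 183.16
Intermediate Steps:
B(R, u) = -25
G = -296/25 (G = 296/(-25) = 296*(-1/25) = -296/25 ≈ -11.840)
(199 + G) + T(3) = (199 - 296/25) + (-1 - 1*3) = 4679/25 + (-1 - 3) = 4679/25 - 4 = 4579/25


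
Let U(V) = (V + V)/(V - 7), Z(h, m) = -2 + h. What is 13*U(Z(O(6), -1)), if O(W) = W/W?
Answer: 13/4 ≈ 3.2500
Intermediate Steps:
O(W) = 1
U(V) = 2*V/(-7 + V) (U(V) = (2*V)/(-7 + V) = 2*V/(-7 + V))
13*U(Z(O(6), -1)) = 13*(2*(-2 + 1)/(-7 + (-2 + 1))) = 13*(2*(-1)/(-7 - 1)) = 13*(2*(-1)/(-8)) = 13*(2*(-1)*(-⅛)) = 13*(¼) = 13/4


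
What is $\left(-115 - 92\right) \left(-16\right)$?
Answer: $3312$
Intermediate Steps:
$\left(-115 - 92\right) \left(-16\right) = \left(-207\right) \left(-16\right) = 3312$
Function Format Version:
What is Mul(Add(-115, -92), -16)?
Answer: 3312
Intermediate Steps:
Mul(Add(-115, -92), -16) = Mul(-207, -16) = 3312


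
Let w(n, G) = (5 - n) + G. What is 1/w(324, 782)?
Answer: 1/463 ≈ 0.0021598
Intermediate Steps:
w(n, G) = 5 + G - n
1/w(324, 782) = 1/(5 + 782 - 1*324) = 1/(5 + 782 - 324) = 1/463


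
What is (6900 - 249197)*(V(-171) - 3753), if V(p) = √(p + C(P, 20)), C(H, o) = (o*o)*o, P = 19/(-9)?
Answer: 909340641 - 242297*√7829 ≈ 8.8790e+8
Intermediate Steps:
P = -19/9 (P = 19*(-⅑) = -19/9 ≈ -2.1111)
C(H, o) = o³ (C(H, o) = o²*o = o³)
V(p) = √(8000 + p) (V(p) = √(p + 20³) = √(p + 8000) = √(8000 + p))
(6900 - 249197)*(V(-171) - 3753) = (6900 - 249197)*(√(8000 - 171) - 3753) = -242297*(√7829 - 3753) = -242297*(-3753 + √7829) = 909340641 - 242297*√7829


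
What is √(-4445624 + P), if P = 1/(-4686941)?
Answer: I*√97658871509652720085/4686941 ≈ 2108.5*I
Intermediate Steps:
P = -1/4686941 ≈ -2.1336e-7
√(-4445624 + P) = √(-4445624 - 1/4686941) = √(-20836377396185/4686941) = I*√97658871509652720085/4686941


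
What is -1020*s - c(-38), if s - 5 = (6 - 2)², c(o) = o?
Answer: -21382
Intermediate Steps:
s = 21 (s = 5 + (6 - 2)² = 5 + 4² = 5 + 16 = 21)
-1020*s - c(-38) = -1020*21 - 1*(-38) = -21420 + 38 = -21382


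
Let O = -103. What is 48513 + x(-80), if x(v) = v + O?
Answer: 48330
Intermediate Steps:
x(v) = -103 + v (x(v) = v - 103 = -103 + v)
48513 + x(-80) = 48513 + (-103 - 80) = 48513 - 183 = 48330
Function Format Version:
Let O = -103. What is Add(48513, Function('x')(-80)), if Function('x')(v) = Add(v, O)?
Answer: 48330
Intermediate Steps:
Function('x')(v) = Add(-103, v) (Function('x')(v) = Add(v, -103) = Add(-103, v))
Add(48513, Function('x')(-80)) = Add(48513, Add(-103, -80)) = Add(48513, -183) = 48330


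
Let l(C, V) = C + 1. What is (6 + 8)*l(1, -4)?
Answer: 28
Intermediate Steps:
l(C, V) = 1 + C
(6 + 8)*l(1, -4) = (6 + 8)*(1 + 1) = 14*2 = 28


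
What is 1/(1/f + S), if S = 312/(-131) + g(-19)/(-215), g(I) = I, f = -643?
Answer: -18110095/41560178 ≈ -0.43576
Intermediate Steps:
S = -64591/28165 (S = 312/(-131) - 19/(-215) = 312*(-1/131) - 19*(-1/215) = -312/131 + 19/215 = -64591/28165 ≈ -2.2933)
1/(1/f + S) = 1/(1/(-643) - 64591/28165) = 1/(-1/643 - 64591/28165) = 1/(-41560178/18110095) = -18110095/41560178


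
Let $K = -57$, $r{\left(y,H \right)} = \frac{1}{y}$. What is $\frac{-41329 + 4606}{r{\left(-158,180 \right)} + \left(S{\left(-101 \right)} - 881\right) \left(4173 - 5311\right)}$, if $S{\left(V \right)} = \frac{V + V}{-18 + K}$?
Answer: $- \frac{435167550}{11844228817} \approx -0.036741$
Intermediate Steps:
$S{\left(V \right)} = - \frac{2 V}{75}$ ($S{\left(V \right)} = \frac{V + V}{-18 - 57} = \frac{2 V}{-75} = 2 V \left(- \frac{1}{75}\right) = - \frac{2 V}{75}$)
$\frac{-41329 + 4606}{r{\left(-158,180 \right)} + \left(S{\left(-101 \right)} - 881\right) \left(4173 - 5311\right)} = \frac{-41329 + 4606}{\frac{1}{-158} + \left(\left(- \frac{2}{75}\right) \left(-101\right) - 881\right) \left(4173 - 5311\right)} = - \frac{36723}{- \frac{1}{158} + \left(\frac{202}{75} - 881\right) \left(-1138\right)} = - \frac{36723}{- \frac{1}{158} - - \frac{74963474}{75}} = - \frac{36723}{- \frac{1}{158} + \frac{74963474}{75}} = - \frac{36723}{\frac{11844228817}{11850}} = \left(-36723\right) \frac{11850}{11844228817} = - \frac{435167550}{11844228817}$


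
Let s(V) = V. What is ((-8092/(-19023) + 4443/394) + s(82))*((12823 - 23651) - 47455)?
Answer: -2407782225379/440886 ≈ -5.4612e+6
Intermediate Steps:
((-8092/(-19023) + 4443/394) + s(82))*((12823 - 23651) - 47455) = ((-8092/(-19023) + 4443/394) + 82)*((12823 - 23651) - 47455) = ((-8092*(-1/19023) + 4443*(1/394)) + 82)*(-10828 - 47455) = ((476/1119 + 4443/394) + 82)*(-58283) = (5159261/440886 + 82)*(-58283) = (41311913/440886)*(-58283) = -2407782225379/440886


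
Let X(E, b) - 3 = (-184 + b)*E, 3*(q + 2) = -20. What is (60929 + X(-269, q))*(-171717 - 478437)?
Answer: -73310931604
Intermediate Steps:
q = -26/3 (q = -2 + (1/3)*(-20) = -2 - 20/3 = -26/3 ≈ -8.6667)
X(E, b) = 3 + E*(-184 + b) (X(E, b) = 3 + (-184 + b)*E = 3 + E*(-184 + b))
(60929 + X(-269, q))*(-171717 - 478437) = (60929 + (3 - 184*(-269) - 269*(-26/3)))*(-171717 - 478437) = (60929 + (3 + 49496 + 6994/3))*(-650154) = (60929 + 155491/3)*(-650154) = (338278/3)*(-650154) = -73310931604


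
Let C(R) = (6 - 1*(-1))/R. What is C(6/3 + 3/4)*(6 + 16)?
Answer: 56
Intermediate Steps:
C(R) = 7/R (C(R) = (6 + 1)/R = 7/R)
C(6/3 + 3/4)*(6 + 16) = (7/(6/3 + 3/4))*(6 + 16) = (7/(6*(1/3) + 3*(1/4)))*22 = (7/(2 + 3/4))*22 = (7/(11/4))*22 = (7*(4/11))*22 = (28/11)*22 = 56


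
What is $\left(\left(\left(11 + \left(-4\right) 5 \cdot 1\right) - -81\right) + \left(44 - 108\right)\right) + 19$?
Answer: $27$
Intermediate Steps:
$\left(\left(\left(11 + \left(-4\right) 5 \cdot 1\right) - -81\right) + \left(44 - 108\right)\right) + 19 = \left(\left(\left(11 - 20\right) + 81\right) + \left(44 - 108\right)\right) + 19 = \left(\left(\left(11 - 20\right) + 81\right) - 64\right) + 19 = \left(\left(-9 + 81\right) - 64\right) + 19 = \left(72 - 64\right) + 19 = 8 + 19 = 27$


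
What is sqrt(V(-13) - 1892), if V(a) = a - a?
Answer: 2*I*sqrt(473) ≈ 43.497*I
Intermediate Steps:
V(a) = 0
sqrt(V(-13) - 1892) = sqrt(0 - 1892) = sqrt(-1892) = 2*I*sqrt(473)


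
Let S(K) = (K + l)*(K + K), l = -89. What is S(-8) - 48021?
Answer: -46469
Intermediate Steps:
S(K) = 2*K*(-89 + K) (S(K) = (K - 89)*(K + K) = (-89 + K)*(2*K) = 2*K*(-89 + K))
S(-8) - 48021 = 2*(-8)*(-89 - 8) - 48021 = 2*(-8)*(-97) - 48021 = 1552 - 48021 = -46469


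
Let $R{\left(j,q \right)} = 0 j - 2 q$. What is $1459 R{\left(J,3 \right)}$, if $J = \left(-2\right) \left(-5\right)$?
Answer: $-8754$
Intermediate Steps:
$J = 10$
$R{\left(j,q \right)} = - 2 q$ ($R{\left(j,q \right)} = 0 - 2 q = - 2 q$)
$1459 R{\left(J,3 \right)} = 1459 \left(\left(-2\right) 3\right) = 1459 \left(-6\right) = -8754$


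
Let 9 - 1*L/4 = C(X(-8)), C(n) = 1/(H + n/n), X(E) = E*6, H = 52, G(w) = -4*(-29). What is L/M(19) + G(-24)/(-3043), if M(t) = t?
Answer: 5677060/3064301 ≈ 1.8526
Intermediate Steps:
G(w) = 116
X(E) = 6*E
C(n) = 1/53 (C(n) = 1/(52 + n/n) = 1/(52 + 1) = 1/53)
L = 1904/53 (L = 36 - 4*1/53 = 36 - 4/53 = 1904/53 ≈ 35.924)
L/M(19) + G(-24)/(-3043) = (1904/53)/19 + 116/(-3043) = (1904/53)*(1/19) + 116*(-1/3043) = 1904/1007 - 116/3043 = 5677060/3064301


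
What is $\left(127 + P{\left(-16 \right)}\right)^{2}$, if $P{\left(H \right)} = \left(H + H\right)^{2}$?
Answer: $1324801$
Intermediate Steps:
$P{\left(H \right)} = 4 H^{2}$ ($P{\left(H \right)} = \left(2 H\right)^{2} = 4 H^{2}$)
$\left(127 + P{\left(-16 \right)}\right)^{2} = \left(127 + 4 \left(-16\right)^{2}\right)^{2} = \left(127 + 4 \cdot 256\right)^{2} = \left(127 + 1024\right)^{2} = 1151^{2} = 1324801$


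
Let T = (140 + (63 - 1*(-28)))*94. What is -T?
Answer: -21714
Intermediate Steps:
T = 21714 (T = (140 + (63 + 28))*94 = (140 + 91)*94 = 231*94 = 21714)
-T = -1*21714 = -21714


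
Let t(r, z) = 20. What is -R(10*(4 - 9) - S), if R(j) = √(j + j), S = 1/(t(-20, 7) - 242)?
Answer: -I*√1231989/111 ≈ -9.9995*I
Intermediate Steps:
S = -1/222 (S = 1/(20 - 242) = 1/(-222) = -1/222 ≈ -0.0045045)
R(j) = √2*√j (R(j) = √(2*j) = √2*√j)
-R(10*(4 - 9) - S) = -√2*√(10*(4 - 9) - 1*(-1/222)) = -√2*√(10*(-5) + 1/222) = -√2*√(-50 + 1/222) = -√2*√(-11099/222) = -√2*I*√2463978/222 = -I*√1231989/111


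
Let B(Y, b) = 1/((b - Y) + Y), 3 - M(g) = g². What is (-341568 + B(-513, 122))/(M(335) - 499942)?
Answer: 41671295/74684008 ≈ 0.55797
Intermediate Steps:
M(g) = 3 - g²
B(Y, b) = 1/b
(-341568 + B(-513, 122))/(M(335) - 499942) = (-341568 + 1/122)/((3 - 1*335²) - 499942) = (-341568 + 1/122)/((3 - 1*112225) - 499942) = -41671295/(122*((3 - 112225) - 499942)) = -41671295/(122*(-112222 - 499942)) = -41671295/122/(-612164) = -41671295/122*(-1/612164) = 41671295/74684008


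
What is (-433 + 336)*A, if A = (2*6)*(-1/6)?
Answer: 194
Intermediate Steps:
A = -2 (A = 12*(-1*⅙) = 12*(-⅙) = -2)
(-433 + 336)*A = (-433 + 336)*(-2) = -97*(-2) = 194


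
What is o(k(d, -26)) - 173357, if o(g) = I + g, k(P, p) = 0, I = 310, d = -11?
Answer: -173047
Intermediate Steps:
o(g) = 310 + g
o(k(d, -26)) - 173357 = (310 + 0) - 173357 = 310 - 173357 = -173047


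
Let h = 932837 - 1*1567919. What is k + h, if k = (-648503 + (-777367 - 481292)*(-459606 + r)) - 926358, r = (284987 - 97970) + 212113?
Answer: 76116451741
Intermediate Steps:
r = 399130 (r = 187017 + 212113 = 399130)
h = -635082 (h = 932837 - 1567919 = -635082)
k = 76117086823 (k = (-648503 + (-777367 - 481292)*(-459606 + 399130)) - 926358 = (-648503 - 1258659*(-60476)) - 926358 = (-648503 + 76118661684) - 926358 = 76118013181 - 926358 = 76117086823)
k + h = 76117086823 - 635082 = 76116451741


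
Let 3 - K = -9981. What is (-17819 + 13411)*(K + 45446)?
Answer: -244335440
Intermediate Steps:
K = 9984 (K = 3 - 1*(-9981) = 3 + 9981 = 9984)
(-17819 + 13411)*(K + 45446) = (-17819 + 13411)*(9984 + 45446) = -4408*55430 = -244335440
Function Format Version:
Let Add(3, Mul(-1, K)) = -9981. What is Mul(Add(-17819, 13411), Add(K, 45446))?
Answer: -244335440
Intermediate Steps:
K = 9984 (K = Add(3, Mul(-1, -9981)) = Add(3, 9981) = 9984)
Mul(Add(-17819, 13411), Add(K, 45446)) = Mul(Add(-17819, 13411), Add(9984, 45446)) = Mul(-4408, 55430) = -244335440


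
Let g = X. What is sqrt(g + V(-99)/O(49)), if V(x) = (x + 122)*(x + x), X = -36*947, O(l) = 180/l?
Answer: I*sqrt(3533170)/10 ≈ 187.97*I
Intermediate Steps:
X = -34092
V(x) = 2*x*(122 + x) (V(x) = (122 + x)*(2*x) = 2*x*(122 + x))
g = -34092
sqrt(g + V(-99)/O(49)) = sqrt(-34092 + (2*(-99)*(122 - 99))/((180/49))) = sqrt(-34092 + (2*(-99)*23)/((180*(1/49)))) = sqrt(-34092 - 4554/180/49) = sqrt(-34092 - 4554*49/180) = sqrt(-34092 - 12397/10) = sqrt(-353317/10) = I*sqrt(3533170)/10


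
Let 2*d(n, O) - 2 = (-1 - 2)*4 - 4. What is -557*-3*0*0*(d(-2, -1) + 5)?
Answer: 0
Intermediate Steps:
d(n, O) = -7 (d(n, O) = 1 + ((-1 - 2)*4 - 4)/2 = 1 + (-3*4 - 4)/2 = 1 + (-12 - 4)/2 = 1 + (½)*(-16) = 1 - 8 = -7)
-557*-3*0*0*(d(-2, -1) + 5) = -557*-3*0*0*(-7 + 5) = -557*0*0*(-2) = -0*(-2) = -557*0 = 0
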